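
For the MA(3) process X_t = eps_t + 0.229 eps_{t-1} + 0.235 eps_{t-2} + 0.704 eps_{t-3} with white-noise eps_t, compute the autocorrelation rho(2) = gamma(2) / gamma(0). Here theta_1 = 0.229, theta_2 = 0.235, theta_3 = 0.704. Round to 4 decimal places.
\rho(2) = 0.2471

For an MA(q) process with theta_0 = 1, the autocovariance is
  gamma(k) = sigma^2 * sum_{i=0..q-k} theta_i * theta_{i+k},
and rho(k) = gamma(k) / gamma(0). Sigma^2 cancels.
  numerator   = (1)*(0.235) + (0.229)*(0.704) = 0.396216.
  denominator = (1)^2 + (0.229)^2 + (0.235)^2 + (0.704)^2 = 1.603282.
  rho(2) = 0.396216 / 1.603282 = 0.2471.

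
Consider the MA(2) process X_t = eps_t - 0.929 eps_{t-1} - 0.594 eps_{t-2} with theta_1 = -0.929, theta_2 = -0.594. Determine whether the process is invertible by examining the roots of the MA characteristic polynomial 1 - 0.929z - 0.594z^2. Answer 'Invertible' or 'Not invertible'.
\text{Not invertible}

The MA(q) characteristic polynomial is P(z) = 1 - 0.929z - 0.594z^2.
Invertibility requires all roots to lie outside the unit circle, i.e. |z| > 1 for every root.
Set 1 + (-0.929) z + (-0.594) z^2 = 0, i.e. a z^2 + b z + c = 0 with a = -0.594, b = -0.929, c = 1.
Discriminant D = b^2 - 4ac = (-0.929)^2 - 4*(-0.594)*1 = 0.863041 - (-2.376) = 3.239041.
D >= 0, so the roots are real: z = (-b +/- sqrt(D)) / (2a) = (0.929 +/- 1.799734) / (-1.188).
  z_1 = (0.929 + 1.799734) / (-1.188) = -2.2969,   |z_1| = 2.2969.
  z_2 = (0.929 - 1.799734) / (-1.188) = 0.7329,   |z_2| = 0.7329.
Moduli of all roots: 2.2969, 0.7329.
All moduli strictly greater than 1? No.
Verdict: Not invertible.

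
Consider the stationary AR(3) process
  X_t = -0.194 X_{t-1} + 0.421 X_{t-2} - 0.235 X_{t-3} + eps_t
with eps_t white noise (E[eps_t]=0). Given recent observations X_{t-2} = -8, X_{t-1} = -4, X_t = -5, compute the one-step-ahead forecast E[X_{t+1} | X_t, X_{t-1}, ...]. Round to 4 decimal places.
E[X_{t+1} \mid \mathcal F_t] = 1.1660

For an AR(p) model X_t = c + sum_i phi_i X_{t-i} + eps_t, the
one-step-ahead conditional mean is
  E[X_{t+1} | X_t, ...] = c + sum_i phi_i X_{t+1-i}.
Substitute known values:
  E[X_{t+1} | ...] = (-0.194) * (-5) + (0.421) * (-4) + (-0.235) * (-8)
                   = 1.1660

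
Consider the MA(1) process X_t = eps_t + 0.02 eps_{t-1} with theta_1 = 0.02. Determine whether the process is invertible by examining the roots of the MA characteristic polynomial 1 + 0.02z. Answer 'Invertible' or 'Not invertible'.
\text{Invertible}

The MA(q) characteristic polynomial is P(z) = 1 + 0.02z.
Invertibility requires all roots to lie outside the unit circle, i.e. |z| > 1 for every root.
This is linear in z: 1 + (0.02) z = 0  =>  z = -1/(0.02) = -50,  |z| = 50.
Moduli of all roots: 50.0000.
All moduli strictly greater than 1? Yes.
Verdict: Invertible.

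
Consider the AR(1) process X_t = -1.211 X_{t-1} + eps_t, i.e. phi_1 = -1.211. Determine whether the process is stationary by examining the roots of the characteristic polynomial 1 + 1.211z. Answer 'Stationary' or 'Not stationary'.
\text{Not stationary}

The AR(p) characteristic polynomial is P(z) = 1 + 1.211z.
Stationarity requires all roots to lie outside the unit circle, i.e. |z| > 1 for every root.
This is linear in z: 1 + (1.211) z = 0  =>  z = -1/(1.211) = -0.825764,  |z| = 0.825764.
Moduli of all roots: 0.8258.
All moduli strictly greater than 1? No.
Verdict: Not stationary.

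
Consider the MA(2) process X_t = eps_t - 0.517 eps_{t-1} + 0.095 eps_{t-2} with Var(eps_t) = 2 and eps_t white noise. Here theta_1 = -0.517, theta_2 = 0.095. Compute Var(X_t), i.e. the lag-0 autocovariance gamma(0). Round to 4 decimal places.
\gamma(0) = 2.5526

For an MA(q) process X_t = eps_t + sum_i theta_i eps_{t-i} with
Var(eps_t) = sigma^2, the variance is
  gamma(0) = sigma^2 * (1 + sum_i theta_i^2).
  sum_i theta_i^2 = (-0.517)^2 + (0.095)^2 = 0.267289 + 0.009025 = 0.276314.
  gamma(0) = 2 * (1 + 0.276314) = 2 * 1.276314 = 2.552628, which rounds to 2.5526.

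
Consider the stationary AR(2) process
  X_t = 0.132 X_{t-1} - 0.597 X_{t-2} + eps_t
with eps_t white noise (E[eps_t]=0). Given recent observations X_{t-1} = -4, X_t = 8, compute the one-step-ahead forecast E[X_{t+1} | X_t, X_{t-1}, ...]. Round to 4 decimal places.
E[X_{t+1} \mid \mathcal F_t] = 3.4440

For an AR(p) model X_t = c + sum_i phi_i X_{t-i} + eps_t, the
one-step-ahead conditional mean is
  E[X_{t+1} | X_t, ...] = c + sum_i phi_i X_{t+1-i}.
Substitute known values:
  E[X_{t+1} | ...] = (0.132) * (8) + (-0.597) * (-4)
                   = 3.4440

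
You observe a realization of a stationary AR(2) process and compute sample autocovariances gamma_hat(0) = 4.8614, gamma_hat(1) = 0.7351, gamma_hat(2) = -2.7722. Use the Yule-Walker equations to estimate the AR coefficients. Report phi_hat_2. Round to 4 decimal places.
\hat\phi_{2} = -0.6070

The Yule-Walker equations for an AR(p) process read, in matrix form,
  Gamma_p phi = r_p,   with   (Gamma_p)_{ij} = gamma(|i - j|),
                       (r_p)_i = gamma(i),   i,j = 1..p.
Substitute the sample gammas (Toeplitz matrix and right-hand side of size 2):
  Gamma_p = [[4.8614, 0.7351], [0.7351, 4.8614]]
  r_p     = [0.7351, -2.7722]
Written out:
  4.8614 phi_1 + 0.7351 phi_2 = 0.7351
  0.7351 phi_1 + 4.8614 phi_2 = -2.7722
Solve by Cramer's rule:
  det = gamma(0)^2 - gamma(1)^2 = (4.8614)^2 - (0.7351)^2 = 23.63320996 - 0.54037201 = 23.09283795
  phi_hat_1 = [gamma(1) gamma(0) - gamma(1) gamma(2)] / det = [(0.7351)(4.8614) - (0.7351)(-2.7722)] / 23.09283795 = 5.61145936 / 23.09283795 = 0.243
  phi_hat_2 = [gamma(0) gamma(2) - gamma(1)^2] / det = [(4.8614)(-2.7722) - (0.7351)^2] / 23.09283795 = -14.01714509 / 23.09283795 = -0.607
So phi_hat = [0.2430, -0.6070].
Therefore phi_hat_2 = -0.6070.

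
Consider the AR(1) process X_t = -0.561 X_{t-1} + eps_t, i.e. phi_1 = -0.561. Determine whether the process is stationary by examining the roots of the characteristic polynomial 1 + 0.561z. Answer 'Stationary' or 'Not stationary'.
\text{Stationary}

The AR(p) characteristic polynomial is P(z) = 1 + 0.561z.
Stationarity requires all roots to lie outside the unit circle, i.e. |z| > 1 for every root.
This is linear in z: 1 + (0.561) z = 0  =>  z = -1/(0.561) = -1.782531,  |z| = 1.782531.
Moduli of all roots: 1.7825.
All moduli strictly greater than 1? Yes.
Verdict: Stationary.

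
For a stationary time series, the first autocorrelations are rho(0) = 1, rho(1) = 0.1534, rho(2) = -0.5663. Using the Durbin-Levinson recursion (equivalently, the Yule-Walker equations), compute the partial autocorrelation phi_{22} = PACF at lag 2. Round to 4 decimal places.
\phi_{22} = -0.6040

The PACF at lag k is phi_{kk}, the last component of the solution
to the Yule-Walker system G_k phi = r_k where
  (G_k)_{ij} = rho(|i - j|), (r_k)_i = rho(i), i,j = 1..k.
Equivalently, Durbin-Levinson gives phi_{kk} iteratively:
  phi_{11} = rho(1)
  phi_{kk} = [rho(k) - sum_{j=1..k-1} phi_{k-1,j} rho(k-j)]
            / [1 - sum_{j=1..k-1} phi_{k-1,j} rho(j)],
  phi_{k,j} = phi_{k-1,j} - phi_{kk} phi_{k-1,k-j},  j = 1..k-1.
Step k = 1:
  phi_11 = rho(1) = 0.1534.
Step k = 2:
  phi_22 = [rho(2) - phi_11 rho(1)] / [1 - phi_11 rho(1)] = [-0.5663 - (0.1534)(0.1534)] / [1 - (0.1534)(0.1534)]
         = -0.58983156 / 0.97646844 = -0.604.
Therefore phi_{22} = -0.6040.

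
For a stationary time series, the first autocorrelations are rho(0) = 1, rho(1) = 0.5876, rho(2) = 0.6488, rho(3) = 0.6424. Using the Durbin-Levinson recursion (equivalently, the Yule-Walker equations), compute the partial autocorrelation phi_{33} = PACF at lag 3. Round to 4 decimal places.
\phi_{33} = 0.3220

The PACF at lag k is phi_{kk}, the last component of the solution
to the Yule-Walker system G_k phi = r_k where
  (G_k)_{ij} = rho(|i - j|), (r_k)_i = rho(i), i,j = 1..k.
Equivalently, Durbin-Levinson gives phi_{kk} iteratively:
  phi_{11} = rho(1)
  phi_{kk} = [rho(k) - sum_{j=1..k-1} phi_{k-1,j} rho(k-j)]
            / [1 - sum_{j=1..k-1} phi_{k-1,j} rho(j)],
  phi_{k,j} = phi_{k-1,j} - phi_{kk} phi_{k-1,k-j},  j = 1..k-1.
Step k = 1:
  phi_11 = rho(1) = 0.5876.
Step k = 2:
  phi_22 = [rho(2) - phi_11 rho(1)] / [1 - phi_11 rho(1)] = [0.6488 - (0.5876)(0.5876)] / [1 - (0.5876)(0.5876)]
         = 0.30352624 / 0.65472624 = 0.463593.
  Update: phi_21 = phi_11 - phi_22 phi_11 = 0.5876 - (0.463593)(0.5876) = 0.315193.
Step k = 3:
  phi_33 = [rho(3) - phi_21 rho(2) - phi_22 rho(1)] / [1 - phi_21 rho(1) - phi_22 rho(2)]
    numerator   = 0.6424 - (0.315193)(0.6488) - (0.463593)(0.5876) = 0.16549578
    denominator = 1 - (0.315193)(0.5876) - (0.463593)(0.6488) = 0.51401372
  phi_33 = 0.16549578 / 0.51401372 = 0.322.
Therefore phi_{33} = 0.3220.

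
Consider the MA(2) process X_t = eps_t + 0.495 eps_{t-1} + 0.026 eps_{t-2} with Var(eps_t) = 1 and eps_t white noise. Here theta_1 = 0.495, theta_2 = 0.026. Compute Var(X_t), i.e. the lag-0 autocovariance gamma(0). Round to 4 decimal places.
\gamma(0) = 1.2457

For an MA(q) process X_t = eps_t + sum_i theta_i eps_{t-i} with
Var(eps_t) = sigma^2, the variance is
  gamma(0) = sigma^2 * (1 + sum_i theta_i^2).
  sum_i theta_i^2 = (0.495)^2 + (0.026)^2 = 0.245025 + 0.000676 = 0.245701.
  gamma(0) = 1 * (1 + 0.245701) = 1 * 1.245701 = 1.245701, which rounds to 1.2457.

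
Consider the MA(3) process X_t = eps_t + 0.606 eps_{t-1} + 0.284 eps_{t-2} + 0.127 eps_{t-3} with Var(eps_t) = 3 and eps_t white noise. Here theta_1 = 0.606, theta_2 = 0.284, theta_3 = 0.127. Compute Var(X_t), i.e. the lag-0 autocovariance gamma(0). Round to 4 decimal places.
\gamma(0) = 4.3921

For an MA(q) process X_t = eps_t + sum_i theta_i eps_{t-i} with
Var(eps_t) = sigma^2, the variance is
  gamma(0) = sigma^2 * (1 + sum_i theta_i^2).
  sum_i theta_i^2 = (0.606)^2 + (0.284)^2 + (0.127)^2 = 0.367236 + 0.080656 + 0.016129 = 0.464021.
  gamma(0) = 3 * (1 + 0.464021) = 3 * 1.464021 = 4.392063, which rounds to 4.3921.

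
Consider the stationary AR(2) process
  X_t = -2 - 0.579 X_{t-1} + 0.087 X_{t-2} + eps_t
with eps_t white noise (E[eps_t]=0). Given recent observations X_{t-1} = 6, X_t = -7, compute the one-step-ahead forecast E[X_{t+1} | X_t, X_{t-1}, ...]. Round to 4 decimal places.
E[X_{t+1} \mid \mathcal F_t] = 2.5750

For an AR(p) model X_t = c + sum_i phi_i X_{t-i} + eps_t, the
one-step-ahead conditional mean is
  E[X_{t+1} | X_t, ...] = c + sum_i phi_i X_{t+1-i}.
Substitute known values:
  E[X_{t+1} | ...] = -2 + (-0.579) * (-7) + (0.087) * (6)
                   = 2.5750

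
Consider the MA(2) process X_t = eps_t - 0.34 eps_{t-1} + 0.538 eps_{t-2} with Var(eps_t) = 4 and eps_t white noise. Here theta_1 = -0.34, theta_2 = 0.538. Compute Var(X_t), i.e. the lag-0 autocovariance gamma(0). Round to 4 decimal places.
\gamma(0) = 5.6202

For an MA(q) process X_t = eps_t + sum_i theta_i eps_{t-i} with
Var(eps_t) = sigma^2, the variance is
  gamma(0) = sigma^2 * (1 + sum_i theta_i^2).
  sum_i theta_i^2 = (-0.34)^2 + (0.538)^2 = 0.1156 + 0.289444 = 0.405044.
  gamma(0) = 4 * (1 + 0.405044) = 4 * 1.405044 = 5.620176, which rounds to 5.6202.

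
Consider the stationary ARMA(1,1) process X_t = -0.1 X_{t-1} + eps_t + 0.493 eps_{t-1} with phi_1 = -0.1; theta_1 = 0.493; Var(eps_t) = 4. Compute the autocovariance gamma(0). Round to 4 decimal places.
\gamma(0) = 4.6240

Multiply the model equation by X_{t-k} and take expectations. With theta_0 = psi_0 = 1 and psi_j the MA(infinity) weights, this gives
  gamma(k) - sum_i phi_i gamma(k-i) = c_k,
  c_k = sigma^2 * sum_{j=k..q} theta_j psi_{j-k}   (c_k = 0 for k > q),
using gamma(-m) = gamma(m).
psi-weights needed (psi_j = theta_j + sum_i phi_i psi_{j-i}):
  psi_1 = theta_1 + phi_1 = 0.493 + (-0.1) = 0.393
Right-hand sides:
  c_0 = sigma^2 (1 + theta_1 psi_1) = 4 * (1 + (0.493)(0.393)) = 4 * 1.193749 = 4.774996
  c_1 = sigma^2 theta_1 = 4 * (0.493) = 1.972
  c_2 = 0
Equations for k = 0 and k = 1 (AR order 1):
  gamma(0) = phi_1 gamma(1) + c_0
  gamma(1) = phi_1 gamma(0) + c_1
Substituting the second into the first: gamma(0) (1 - phi_1^2) = c_0 + phi_1 c_1, so
  gamma(0) = (c_0 + phi_1 c_1) / (1 - phi_1^2) = (4.774996 + (-0.1)(1.972)) / (1 - (-0.1)^2) = 4.577796 / 0.99 = 4.624036.
Therefore gamma(0) = 4.6240 (to 4 decimal places).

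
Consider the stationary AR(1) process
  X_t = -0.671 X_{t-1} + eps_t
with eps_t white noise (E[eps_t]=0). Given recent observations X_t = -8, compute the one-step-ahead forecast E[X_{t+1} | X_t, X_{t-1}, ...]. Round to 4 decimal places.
E[X_{t+1} \mid \mathcal F_t] = 5.3680

For an AR(p) model X_t = c + sum_i phi_i X_{t-i} + eps_t, the
one-step-ahead conditional mean is
  E[X_{t+1} | X_t, ...] = c + sum_i phi_i X_{t+1-i}.
Substitute known values:
  E[X_{t+1} | ...] = (-0.671) * (-8)
                   = 5.3680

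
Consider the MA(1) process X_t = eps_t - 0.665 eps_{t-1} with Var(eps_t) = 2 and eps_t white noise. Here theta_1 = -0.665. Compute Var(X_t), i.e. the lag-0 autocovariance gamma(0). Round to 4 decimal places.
\gamma(0) = 2.8845

For an MA(q) process X_t = eps_t + sum_i theta_i eps_{t-i} with
Var(eps_t) = sigma^2, the variance is
  gamma(0) = sigma^2 * (1 + sum_i theta_i^2).
  sum_i theta_i^2 = (-0.665)^2 = 0.442225.
  gamma(0) = 2 * (1 + 0.442225) = 2 * 1.442225 = 2.88445, which rounds to 2.8845.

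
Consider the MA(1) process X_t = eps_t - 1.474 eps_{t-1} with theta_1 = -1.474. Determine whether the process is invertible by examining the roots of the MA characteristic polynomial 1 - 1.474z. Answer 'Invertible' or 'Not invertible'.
\text{Not invertible}

The MA(q) characteristic polynomial is P(z) = 1 - 1.474z.
Invertibility requires all roots to lie outside the unit circle, i.e. |z| > 1 for every root.
This is linear in z: 1 + (-1.474) z = 0  =>  z = -1/(-1.474) = 0.678426,  |z| = 0.678426.
Moduli of all roots: 0.6784.
All moduli strictly greater than 1? No.
Verdict: Not invertible.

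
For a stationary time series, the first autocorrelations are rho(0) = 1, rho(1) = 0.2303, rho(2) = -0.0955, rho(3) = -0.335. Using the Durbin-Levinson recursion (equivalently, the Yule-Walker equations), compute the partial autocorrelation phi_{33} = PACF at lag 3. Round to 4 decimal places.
\phi_{33} = -0.2960

The PACF at lag k is phi_{kk}, the last component of the solution
to the Yule-Walker system G_k phi = r_k where
  (G_k)_{ij} = rho(|i - j|), (r_k)_i = rho(i), i,j = 1..k.
Equivalently, Durbin-Levinson gives phi_{kk} iteratively:
  phi_{11} = rho(1)
  phi_{kk} = [rho(k) - sum_{j=1..k-1} phi_{k-1,j} rho(k-j)]
            / [1 - sum_{j=1..k-1} phi_{k-1,j} rho(j)],
  phi_{k,j} = phi_{k-1,j} - phi_{kk} phi_{k-1,k-j},  j = 1..k-1.
Step k = 1:
  phi_11 = rho(1) = 0.2303.
Step k = 2:
  phi_22 = [rho(2) - phi_11 rho(1)] / [1 - phi_11 rho(1)] = [-0.0955 - (0.2303)(0.2303)] / [1 - (0.2303)(0.2303)]
         = -0.14853809 / 0.94696191 = -0.156858.
  Update: phi_21 = phi_11 - phi_22 phi_11 = 0.2303 - (-0.156858)(0.2303) = 0.266424.
Step k = 3:
  phi_33 = [rho(3) - phi_21 rho(2) - phi_22 rho(1)] / [1 - phi_21 rho(1) - phi_22 rho(2)]
    numerator   = -0.335 - (0.266424)(-0.0955) - (-0.156858)(0.2303) = -0.2734322
    denominator = 1 - (0.266424)(0.2303) - (-0.156858)(-0.0955) = 0.92366259
  phi_33 = -0.2734322 / 0.92366259 = -0.296.
Therefore phi_{33} = -0.2960.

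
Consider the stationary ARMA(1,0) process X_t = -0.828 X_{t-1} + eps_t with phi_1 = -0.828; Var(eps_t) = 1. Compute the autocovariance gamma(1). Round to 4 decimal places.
\gamma(1) = -2.6335

Multiply the model equation by X_{t-k} and take expectations. With theta_0 = psi_0 = 1 and psi_j the MA(infinity) weights, this gives
  gamma(k) - sum_i phi_i gamma(k-i) = c_k,
  c_k = sigma^2 * sum_{j=k..q} theta_j psi_{j-k}   (c_k = 0 for k > q),
using gamma(-m) = gamma(m).
Pure AR (q = 0): c_0 = sigma^2 = 1, c_k = 0 for k >= 1.
Equations for k = 0 and k = 1 (AR order 1):
  gamma(0) = phi_1 gamma(1) + c_0
  gamma(1) = phi_1 gamma(0) + c_1
Substituting the second into the first: gamma(0) (1 - phi_1^2) = c_0 + phi_1 c_1, so
  gamma(0) = c_0 / (1 - phi_1^2) = 1 / (1 - (-0.828)^2) = 1 / 0.314416 = 3.1805.
  gamma(1) = phi_1 gamma(0) = (-0.828)(3.1805) = -2.633454.
Therefore gamma(1) = -2.6335 (to 4 decimal places).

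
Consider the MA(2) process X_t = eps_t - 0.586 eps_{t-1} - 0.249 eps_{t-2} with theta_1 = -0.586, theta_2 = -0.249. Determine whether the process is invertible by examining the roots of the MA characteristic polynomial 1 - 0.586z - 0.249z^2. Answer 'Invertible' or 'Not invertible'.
\text{Invertible}

The MA(q) characteristic polynomial is P(z) = 1 - 0.586z - 0.249z^2.
Invertibility requires all roots to lie outside the unit circle, i.e. |z| > 1 for every root.
Set 1 + (-0.586) z + (-0.249) z^2 = 0, i.e. a z^2 + b z + c = 0 with a = -0.249, b = -0.586, c = 1.
Discriminant D = b^2 - 4ac = (-0.586)^2 - 4*(-0.249)*1 = 0.343396 - (-0.996) = 1.339396.
D >= 0, so the roots are real: z = (-b +/- sqrt(D)) / (2a) = (0.586 +/- 1.157323) / (-0.498).
  z_1 = (0.586 + 1.157323) / (-0.498) = -3.5006,   |z_1| = 3.5006.
  z_2 = (0.586 - 1.157323) / (-0.498) = 1.1472,   |z_2| = 1.1472.
Moduli of all roots: 3.5006, 1.1472.
All moduli strictly greater than 1? Yes.
Verdict: Invertible.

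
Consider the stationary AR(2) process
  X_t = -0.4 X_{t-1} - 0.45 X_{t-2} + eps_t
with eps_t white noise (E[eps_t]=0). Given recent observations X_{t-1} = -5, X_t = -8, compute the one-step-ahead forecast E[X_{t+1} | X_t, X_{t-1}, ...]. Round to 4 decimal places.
E[X_{t+1} \mid \mathcal F_t] = 5.4500

For an AR(p) model X_t = c + sum_i phi_i X_{t-i} + eps_t, the
one-step-ahead conditional mean is
  E[X_{t+1} | X_t, ...] = c + sum_i phi_i X_{t+1-i}.
Substitute known values:
  E[X_{t+1} | ...] = (-0.4) * (-8) + (-0.45) * (-5)
                   = 5.4500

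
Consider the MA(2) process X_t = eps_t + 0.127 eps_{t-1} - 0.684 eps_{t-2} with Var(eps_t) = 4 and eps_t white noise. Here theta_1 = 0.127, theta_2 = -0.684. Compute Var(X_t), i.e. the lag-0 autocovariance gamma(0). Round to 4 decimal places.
\gamma(0) = 5.9359

For an MA(q) process X_t = eps_t + sum_i theta_i eps_{t-i} with
Var(eps_t) = sigma^2, the variance is
  gamma(0) = sigma^2 * (1 + sum_i theta_i^2).
  sum_i theta_i^2 = (0.127)^2 + (-0.684)^2 = 0.016129 + 0.467856 = 0.483985.
  gamma(0) = 4 * (1 + 0.483985) = 4 * 1.483985 = 5.93594, which rounds to 5.9359.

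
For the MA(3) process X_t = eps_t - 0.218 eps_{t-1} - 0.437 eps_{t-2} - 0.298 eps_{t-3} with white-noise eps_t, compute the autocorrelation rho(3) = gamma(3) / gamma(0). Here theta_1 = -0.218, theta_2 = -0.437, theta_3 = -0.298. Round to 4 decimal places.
\rho(3) = -0.2245

For an MA(q) process with theta_0 = 1, the autocovariance is
  gamma(k) = sigma^2 * sum_{i=0..q-k} theta_i * theta_{i+k},
and rho(k) = gamma(k) / gamma(0). Sigma^2 cancels.
  numerator   = (1)*(-0.298) = -0.298.
  denominator = (1)^2 + (-0.218)^2 + (-0.437)^2 + (-0.298)^2 = 1.327297.
  rho(3) = -0.298 / 1.327297 = -0.2245.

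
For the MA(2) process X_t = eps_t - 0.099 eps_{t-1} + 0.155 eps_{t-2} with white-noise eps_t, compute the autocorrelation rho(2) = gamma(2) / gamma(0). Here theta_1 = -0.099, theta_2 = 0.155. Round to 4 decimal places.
\rho(2) = 0.1499

For an MA(q) process with theta_0 = 1, the autocovariance is
  gamma(k) = sigma^2 * sum_{i=0..q-k} theta_i * theta_{i+k},
and rho(k) = gamma(k) / gamma(0). Sigma^2 cancels.
  numerator   = (1)*(0.155) = 0.155.
  denominator = (1)^2 + (-0.099)^2 + (0.155)^2 = 1.033826.
  rho(2) = 0.155 / 1.033826 = 0.1499.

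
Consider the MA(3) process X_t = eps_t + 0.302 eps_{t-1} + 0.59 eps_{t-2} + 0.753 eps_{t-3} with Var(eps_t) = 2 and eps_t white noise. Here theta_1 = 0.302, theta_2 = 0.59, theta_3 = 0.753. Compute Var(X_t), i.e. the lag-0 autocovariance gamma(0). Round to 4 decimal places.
\gamma(0) = 4.0126

For an MA(q) process X_t = eps_t + sum_i theta_i eps_{t-i} with
Var(eps_t) = sigma^2, the variance is
  gamma(0) = sigma^2 * (1 + sum_i theta_i^2).
  sum_i theta_i^2 = (0.302)^2 + (0.59)^2 + (0.753)^2 = 0.091204 + 0.3481 + 0.567009 = 1.006313.
  gamma(0) = 2 * (1 + 1.006313) = 2 * 2.006313 = 4.012626, which rounds to 4.0126.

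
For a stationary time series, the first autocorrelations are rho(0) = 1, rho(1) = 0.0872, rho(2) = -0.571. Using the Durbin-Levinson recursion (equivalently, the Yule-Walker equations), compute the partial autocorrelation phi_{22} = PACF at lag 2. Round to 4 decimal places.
\phi_{22} = -0.5830

The PACF at lag k is phi_{kk}, the last component of the solution
to the Yule-Walker system G_k phi = r_k where
  (G_k)_{ij} = rho(|i - j|), (r_k)_i = rho(i), i,j = 1..k.
Equivalently, Durbin-Levinson gives phi_{kk} iteratively:
  phi_{11} = rho(1)
  phi_{kk} = [rho(k) - sum_{j=1..k-1} phi_{k-1,j} rho(k-j)]
            / [1 - sum_{j=1..k-1} phi_{k-1,j} rho(j)],
  phi_{k,j} = phi_{k-1,j} - phi_{kk} phi_{k-1,k-j},  j = 1..k-1.
Step k = 1:
  phi_11 = rho(1) = 0.0872.
Step k = 2:
  phi_22 = [rho(2) - phi_11 rho(1)] / [1 - phi_11 rho(1)] = [-0.571 - (0.0872)(0.0872)] / [1 - (0.0872)(0.0872)]
         = -0.57860384 / 0.99239616 = -0.583.
Therefore phi_{22} = -0.5830.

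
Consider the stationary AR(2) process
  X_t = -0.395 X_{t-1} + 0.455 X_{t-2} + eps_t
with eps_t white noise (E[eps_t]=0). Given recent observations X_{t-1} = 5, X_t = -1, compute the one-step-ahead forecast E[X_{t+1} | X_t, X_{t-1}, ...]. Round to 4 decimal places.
E[X_{t+1} \mid \mathcal F_t] = 2.6700

For an AR(p) model X_t = c + sum_i phi_i X_{t-i} + eps_t, the
one-step-ahead conditional mean is
  E[X_{t+1} | X_t, ...] = c + sum_i phi_i X_{t+1-i}.
Substitute known values:
  E[X_{t+1} | ...] = (-0.395) * (-1) + (0.455) * (5)
                   = 2.6700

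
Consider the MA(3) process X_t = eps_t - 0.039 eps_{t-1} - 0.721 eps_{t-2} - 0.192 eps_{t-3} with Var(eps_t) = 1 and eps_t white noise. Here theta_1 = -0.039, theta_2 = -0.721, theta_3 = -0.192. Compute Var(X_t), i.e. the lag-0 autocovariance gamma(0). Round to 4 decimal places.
\gamma(0) = 1.5582

For an MA(q) process X_t = eps_t + sum_i theta_i eps_{t-i} with
Var(eps_t) = sigma^2, the variance is
  gamma(0) = sigma^2 * (1 + sum_i theta_i^2).
  sum_i theta_i^2 = (-0.039)^2 + (-0.721)^2 + (-0.192)^2 = 0.001521 + 0.519841 + 0.036864 = 0.558226.
  gamma(0) = 1 * (1 + 0.558226) = 1 * 1.558226 = 1.558226, which rounds to 1.5582.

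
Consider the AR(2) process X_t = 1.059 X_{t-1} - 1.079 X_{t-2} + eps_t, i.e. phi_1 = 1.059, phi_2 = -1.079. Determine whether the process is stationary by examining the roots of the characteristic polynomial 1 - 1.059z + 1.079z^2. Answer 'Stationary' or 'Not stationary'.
\text{Not stationary}

The AR(p) characteristic polynomial is P(z) = 1 - 1.059z + 1.079z^2.
Stationarity requires all roots to lie outside the unit circle, i.e. |z| > 1 for every root.
Set 1 + (-1.059) z + (1.079) z^2 = 0, i.e. a z^2 + b z + c = 0 with a = 1.079, b = -1.059, c = 1.
Discriminant D = b^2 - 4ac = (-1.059)^2 - 4*(1.079)*1 = 1.121481 - (4.316) = -3.194519.
D < 0, so the roots are the complex-conjugate pair z = (-b +/- i sqrt(-D)) / (2a) = 0.4907 +/- 0.8282i.
For a conjugate pair |z|^2 = z * conj(z) = (product of roots) = c/a = 1/(1.079) = 0.926784, so |z| = sqrt(0.926784) = 0.9627 for both roots.
Moduli of all roots: 0.9627, 0.9627.
All moduli strictly greater than 1? No.
Verdict: Not stationary.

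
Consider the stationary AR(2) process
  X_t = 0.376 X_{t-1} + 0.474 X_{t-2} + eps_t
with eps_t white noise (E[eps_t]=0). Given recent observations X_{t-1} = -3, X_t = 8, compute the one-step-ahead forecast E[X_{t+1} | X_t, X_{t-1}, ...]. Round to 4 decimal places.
E[X_{t+1} \mid \mathcal F_t] = 1.5860

For an AR(p) model X_t = c + sum_i phi_i X_{t-i} + eps_t, the
one-step-ahead conditional mean is
  E[X_{t+1} | X_t, ...] = c + sum_i phi_i X_{t+1-i}.
Substitute known values:
  E[X_{t+1} | ...] = (0.376) * (8) + (0.474) * (-3)
                   = 1.5860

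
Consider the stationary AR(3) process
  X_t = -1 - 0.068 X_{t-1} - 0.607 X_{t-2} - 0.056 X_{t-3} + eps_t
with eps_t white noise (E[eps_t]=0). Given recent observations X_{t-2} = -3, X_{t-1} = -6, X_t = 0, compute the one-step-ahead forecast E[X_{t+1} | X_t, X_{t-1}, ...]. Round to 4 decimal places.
E[X_{t+1} \mid \mathcal F_t] = 2.8100

For an AR(p) model X_t = c + sum_i phi_i X_{t-i} + eps_t, the
one-step-ahead conditional mean is
  E[X_{t+1} | X_t, ...] = c + sum_i phi_i X_{t+1-i}.
Substitute known values:
  E[X_{t+1} | ...] = -1 + (-0.068) * (0) + (-0.607) * (-6) + (-0.056) * (-3)
                   = 2.8100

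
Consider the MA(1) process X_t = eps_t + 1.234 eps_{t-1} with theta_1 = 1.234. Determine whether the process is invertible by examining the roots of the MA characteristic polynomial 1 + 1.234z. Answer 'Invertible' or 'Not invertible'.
\text{Not invertible}

The MA(q) characteristic polynomial is P(z) = 1 + 1.234z.
Invertibility requires all roots to lie outside the unit circle, i.e. |z| > 1 for every root.
This is linear in z: 1 + (1.234) z = 0  =>  z = -1/(1.234) = -0.810373,  |z| = 0.810373.
Moduli of all roots: 0.8104.
All moduli strictly greater than 1? No.
Verdict: Not invertible.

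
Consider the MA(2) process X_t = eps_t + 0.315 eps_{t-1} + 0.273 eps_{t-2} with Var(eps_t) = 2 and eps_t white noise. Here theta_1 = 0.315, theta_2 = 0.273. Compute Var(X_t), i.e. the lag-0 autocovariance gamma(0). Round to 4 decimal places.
\gamma(0) = 2.3475

For an MA(q) process X_t = eps_t + sum_i theta_i eps_{t-i} with
Var(eps_t) = sigma^2, the variance is
  gamma(0) = sigma^2 * (1 + sum_i theta_i^2).
  sum_i theta_i^2 = (0.315)^2 + (0.273)^2 = 0.099225 + 0.074529 = 0.173754.
  gamma(0) = 2 * (1 + 0.173754) = 2 * 1.173754 = 2.347508, which rounds to 2.3475.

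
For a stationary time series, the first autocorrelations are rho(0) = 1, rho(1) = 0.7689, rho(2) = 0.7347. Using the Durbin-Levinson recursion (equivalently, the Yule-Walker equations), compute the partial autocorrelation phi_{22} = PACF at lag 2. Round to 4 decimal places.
\phi_{22} = 0.3510

The PACF at lag k is phi_{kk}, the last component of the solution
to the Yule-Walker system G_k phi = r_k where
  (G_k)_{ij} = rho(|i - j|), (r_k)_i = rho(i), i,j = 1..k.
Equivalently, Durbin-Levinson gives phi_{kk} iteratively:
  phi_{11} = rho(1)
  phi_{kk} = [rho(k) - sum_{j=1..k-1} phi_{k-1,j} rho(k-j)]
            / [1 - sum_{j=1..k-1} phi_{k-1,j} rho(j)],
  phi_{k,j} = phi_{k-1,j} - phi_{kk} phi_{k-1,k-j},  j = 1..k-1.
Step k = 1:
  phi_11 = rho(1) = 0.7689.
Step k = 2:
  phi_22 = [rho(2) - phi_11 rho(1)] / [1 - phi_11 rho(1)] = [0.7347 - (0.7689)(0.7689)] / [1 - (0.7689)(0.7689)]
         = 0.14349279 / 0.40879279 = 0.351.
Therefore phi_{22} = 0.3510.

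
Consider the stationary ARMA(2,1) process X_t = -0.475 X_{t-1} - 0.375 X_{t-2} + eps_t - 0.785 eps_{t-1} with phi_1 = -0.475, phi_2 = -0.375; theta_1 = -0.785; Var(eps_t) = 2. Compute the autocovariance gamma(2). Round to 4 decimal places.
\gamma(2) = -0.6607

Multiply the model equation by X_{t-k} and take expectations. With theta_0 = psi_0 = 1 and psi_j the MA(infinity) weights, this gives
  gamma(k) - sum_i phi_i gamma(k-i) = c_k,
  c_k = sigma^2 * sum_{j=k..q} theta_j psi_{j-k}   (c_k = 0 for k > q),
using gamma(-m) = gamma(m).
psi-weights needed (psi_j = theta_j + sum_i phi_i psi_{j-i}):
  psi_1 = theta_1 + phi_1 = -0.785 + (-0.475) = -1.26
Right-hand sides:
  c_0 = sigma^2 (1 + theta_1 psi_1) = 2 * (1 + (-0.785)(-1.26)) = 2 * 1.9891 = 3.9782
  c_1 = sigma^2 theta_1 = 2 * (-0.785) = -1.57
  c_2 = 0
Equations for k = 0, 1, 2 (AR order 2, c_2 = 0):
  (E0) gamma(0) = phi_1 gamma(1) + phi_2 gamma(2) + c_0
  (E1) gamma(1) = phi_1 gamma(0) + phi_2 gamma(1) + c_1
  (E2) gamma(2) = phi_1 gamma(1) + phi_2 gamma(0)
From (E1): gamma(1) = A gamma(0) + B with
  A = phi_1 / (1 - phi_2) = -0.475 / 1.375 = -0.345455,   B = c_1 / (1 - phi_2) = -1.57 / 1.375 = -1.141818.
Insert (E2) into (E0): gamma(0) (1 - phi_2^2) = phi_1 (1 + phi_2) gamma(1) + c_0.
  phi_1 (1 + phi_2) = (-0.475)(0.625) = -0.296875,   1 - phi_2^2 = 0.859375.
Replace gamma(1) by A gamma(0) + B and collect gamma(0):
  gamma(0) [0.859375 - (-0.296875)(-0.345455)] = (-0.296875)(-1.141818) + 3.9782
  gamma(0) * 0.756818 = 4.317177
  gamma(0) = 4.317177 / 0.756818 = 5.704378.
  gamma(1) = A gamma(0) + B = (-0.345455)(5.704378) + (-1.141818) = -3.112422.
  gamma(2) = phi_1 gamma(1) + phi_2 gamma(0) = (-0.475)(-3.112422) + (-0.375)(5.704378) = -0.660742.
Therefore gamma(2) = -0.6607 (to 4 decimal places).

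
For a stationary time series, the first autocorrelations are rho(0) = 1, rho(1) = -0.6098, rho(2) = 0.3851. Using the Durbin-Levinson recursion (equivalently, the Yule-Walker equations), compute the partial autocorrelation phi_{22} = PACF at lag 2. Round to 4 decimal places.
\phi_{22} = 0.0211

The PACF at lag k is phi_{kk}, the last component of the solution
to the Yule-Walker system G_k phi = r_k where
  (G_k)_{ij} = rho(|i - j|), (r_k)_i = rho(i), i,j = 1..k.
Equivalently, Durbin-Levinson gives phi_{kk} iteratively:
  phi_{11} = rho(1)
  phi_{kk} = [rho(k) - sum_{j=1..k-1} phi_{k-1,j} rho(k-j)]
            / [1 - sum_{j=1..k-1} phi_{k-1,j} rho(j)],
  phi_{k,j} = phi_{k-1,j} - phi_{kk} phi_{k-1,k-j},  j = 1..k-1.
Step k = 1:
  phi_11 = rho(1) = -0.6098.
Step k = 2:
  phi_22 = [rho(2) - phi_11 rho(1)] / [1 - phi_11 rho(1)] = [0.3851 - (-0.6098)(-0.6098)] / [1 - (-0.6098)(-0.6098)]
         = 0.01324396 / 0.62814396 = 0.0211.
Therefore phi_{22} = 0.0211.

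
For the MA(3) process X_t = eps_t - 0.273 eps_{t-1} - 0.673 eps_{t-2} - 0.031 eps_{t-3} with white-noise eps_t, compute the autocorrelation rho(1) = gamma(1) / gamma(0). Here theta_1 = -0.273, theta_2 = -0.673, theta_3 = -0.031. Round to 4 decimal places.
\rho(1) = -0.0448

For an MA(q) process with theta_0 = 1, the autocovariance is
  gamma(k) = sigma^2 * sum_{i=0..q-k} theta_i * theta_{i+k},
and rho(k) = gamma(k) / gamma(0). Sigma^2 cancels.
  numerator   = (1)*(-0.273) + (-0.273)*(-0.673) + (-0.673)*(-0.031) = -0.068408.
  denominator = (1)^2 + (-0.273)^2 + (-0.673)^2 + (-0.031)^2 = 1.528419.
  rho(1) = -0.068408 / 1.528419 = -0.0448.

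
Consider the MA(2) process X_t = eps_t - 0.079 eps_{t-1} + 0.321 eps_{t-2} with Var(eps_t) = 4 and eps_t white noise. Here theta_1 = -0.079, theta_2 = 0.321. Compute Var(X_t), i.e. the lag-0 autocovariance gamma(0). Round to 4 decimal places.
\gamma(0) = 4.4371

For an MA(q) process X_t = eps_t + sum_i theta_i eps_{t-i} with
Var(eps_t) = sigma^2, the variance is
  gamma(0) = sigma^2 * (1 + sum_i theta_i^2).
  sum_i theta_i^2 = (-0.079)^2 + (0.321)^2 = 0.006241 + 0.103041 = 0.109282.
  gamma(0) = 4 * (1 + 0.109282) = 4 * 1.109282 = 4.437128, which rounds to 4.4371.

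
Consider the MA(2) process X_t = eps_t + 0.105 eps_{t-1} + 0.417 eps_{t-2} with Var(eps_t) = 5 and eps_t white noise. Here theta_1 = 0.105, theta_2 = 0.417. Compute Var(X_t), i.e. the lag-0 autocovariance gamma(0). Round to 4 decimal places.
\gamma(0) = 5.9246

For an MA(q) process X_t = eps_t + sum_i theta_i eps_{t-i} with
Var(eps_t) = sigma^2, the variance is
  gamma(0) = sigma^2 * (1 + sum_i theta_i^2).
  sum_i theta_i^2 = (0.105)^2 + (0.417)^2 = 0.011025 + 0.173889 = 0.184914.
  gamma(0) = 5 * (1 + 0.184914) = 5 * 1.184914 = 5.92457, which rounds to 5.9246.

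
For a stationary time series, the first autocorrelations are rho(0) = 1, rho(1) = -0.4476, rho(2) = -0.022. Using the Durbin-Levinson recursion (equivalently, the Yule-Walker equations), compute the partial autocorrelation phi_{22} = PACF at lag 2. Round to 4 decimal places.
\phi_{22} = -0.2781

The PACF at lag k is phi_{kk}, the last component of the solution
to the Yule-Walker system G_k phi = r_k where
  (G_k)_{ij} = rho(|i - j|), (r_k)_i = rho(i), i,j = 1..k.
Equivalently, Durbin-Levinson gives phi_{kk} iteratively:
  phi_{11} = rho(1)
  phi_{kk} = [rho(k) - sum_{j=1..k-1} phi_{k-1,j} rho(k-j)]
            / [1 - sum_{j=1..k-1} phi_{k-1,j} rho(j)],
  phi_{k,j} = phi_{k-1,j} - phi_{kk} phi_{k-1,k-j},  j = 1..k-1.
Step k = 1:
  phi_11 = rho(1) = -0.4476.
Step k = 2:
  phi_22 = [rho(2) - phi_11 rho(1)] / [1 - phi_11 rho(1)] = [-0.022 - (-0.4476)(-0.4476)] / [1 - (-0.4476)(-0.4476)]
         = -0.22234576 / 0.79965424 = -0.2781.
Therefore phi_{22} = -0.2781.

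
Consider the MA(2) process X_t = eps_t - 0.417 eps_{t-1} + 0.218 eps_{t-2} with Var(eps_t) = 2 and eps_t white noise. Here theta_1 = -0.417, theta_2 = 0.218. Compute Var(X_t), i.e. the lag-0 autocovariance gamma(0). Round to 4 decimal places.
\gamma(0) = 2.4428

For an MA(q) process X_t = eps_t + sum_i theta_i eps_{t-i} with
Var(eps_t) = sigma^2, the variance is
  gamma(0) = sigma^2 * (1 + sum_i theta_i^2).
  sum_i theta_i^2 = (-0.417)^2 + (0.218)^2 = 0.173889 + 0.047524 = 0.221413.
  gamma(0) = 2 * (1 + 0.221413) = 2 * 1.221413 = 2.442826, which rounds to 2.4428.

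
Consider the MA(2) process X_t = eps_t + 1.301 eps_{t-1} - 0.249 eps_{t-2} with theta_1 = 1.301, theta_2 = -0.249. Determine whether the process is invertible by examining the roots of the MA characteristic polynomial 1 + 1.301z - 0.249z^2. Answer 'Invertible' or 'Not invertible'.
\text{Not invertible}

The MA(q) characteristic polynomial is P(z) = 1 + 1.301z - 0.249z^2.
Invertibility requires all roots to lie outside the unit circle, i.e. |z| > 1 for every root.
Set 1 + (1.301) z + (-0.249) z^2 = 0, i.e. a z^2 + b z + c = 0 with a = -0.249, b = 1.301, c = 1.
Discriminant D = b^2 - 4ac = (1.301)^2 - 4*(-0.249)*1 = 1.692601 - (-0.996) = 2.688601.
D >= 0, so the roots are real: z = (-b +/- sqrt(D)) / (2a) = (-1.301 +/- 1.639695) / (-0.498).
  z_1 = (-1.301 + 1.639695) / (-0.498) = -0.6801,   |z_1| = 0.6801.
  z_2 = (-1.301 - 1.639695) / (-0.498) = 5.905,   |z_2| = 5.905.
Moduli of all roots: 0.6801, 5.9050.
All moduli strictly greater than 1? No.
Verdict: Not invertible.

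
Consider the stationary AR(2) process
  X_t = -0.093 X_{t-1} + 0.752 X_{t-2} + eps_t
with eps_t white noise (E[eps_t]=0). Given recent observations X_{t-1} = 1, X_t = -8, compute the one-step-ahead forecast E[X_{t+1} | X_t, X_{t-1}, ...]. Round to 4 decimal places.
E[X_{t+1} \mid \mathcal F_t] = 1.4960

For an AR(p) model X_t = c + sum_i phi_i X_{t-i} + eps_t, the
one-step-ahead conditional mean is
  E[X_{t+1} | X_t, ...] = c + sum_i phi_i X_{t+1-i}.
Substitute known values:
  E[X_{t+1} | ...] = (-0.093) * (-8) + (0.752) * (1)
                   = 1.4960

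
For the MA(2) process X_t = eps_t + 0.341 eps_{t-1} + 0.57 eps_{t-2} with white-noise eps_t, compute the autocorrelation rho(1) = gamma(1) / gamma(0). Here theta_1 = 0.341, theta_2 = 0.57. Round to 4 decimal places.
\rho(1) = 0.3715

For an MA(q) process with theta_0 = 1, the autocovariance is
  gamma(k) = sigma^2 * sum_{i=0..q-k} theta_i * theta_{i+k},
and rho(k) = gamma(k) / gamma(0). Sigma^2 cancels.
  numerator   = (1)*(0.341) + (0.341)*(0.57) = 0.53537.
  denominator = (1)^2 + (0.341)^2 + (0.57)^2 = 1.441181.
  rho(1) = 0.53537 / 1.441181 = 0.3715.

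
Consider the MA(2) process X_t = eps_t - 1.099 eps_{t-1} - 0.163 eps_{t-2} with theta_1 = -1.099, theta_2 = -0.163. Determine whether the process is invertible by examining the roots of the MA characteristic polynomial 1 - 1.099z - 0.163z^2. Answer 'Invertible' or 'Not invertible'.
\text{Not invertible}

The MA(q) characteristic polynomial is P(z) = 1 - 1.099z - 0.163z^2.
Invertibility requires all roots to lie outside the unit circle, i.e. |z| > 1 for every root.
Set 1 + (-1.099) z + (-0.163) z^2 = 0, i.e. a z^2 + b z + c = 0 with a = -0.163, b = -1.099, c = 1.
Discriminant D = b^2 - 4ac = (-1.099)^2 - 4*(-0.163)*1 = 1.207801 - (-0.652) = 1.859801.
D >= 0, so the roots are real: z = (-b +/- sqrt(D)) / (2a) = (1.099 +/- 1.363745) / (-0.326).
  z_1 = (1.099 + 1.363745) / (-0.326) = -7.5544,   |z_1| = 7.5544.
  z_2 = (1.099 - 1.363745) / (-0.326) = 0.8121,   |z_2| = 0.8121.
Moduli of all roots: 7.5544, 0.8121.
All moduli strictly greater than 1? No.
Verdict: Not invertible.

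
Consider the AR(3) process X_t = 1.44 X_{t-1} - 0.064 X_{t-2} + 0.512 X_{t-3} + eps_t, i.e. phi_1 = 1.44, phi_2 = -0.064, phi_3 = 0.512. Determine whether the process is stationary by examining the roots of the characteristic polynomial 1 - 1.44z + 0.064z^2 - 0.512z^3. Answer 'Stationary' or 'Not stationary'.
\text{Not stationary}

The AR(p) characteristic polynomial is P(z) = 1 - 1.44z + 0.064z^2 - 0.512z^3.
Stationarity requires all roots to lie outside the unit circle, i.e. |z| > 1 for every root.
Degree 3: look for a simple real root z0 first, then factor out (1 - z/z0) and solve the remaining quadratic.
Testing z0 = 0.625: P(0.625) = 1 + (-1.44)(0.625) + (0.064)(0.625)^2 + (-0.512)(0.625)^3
  = 1 + (-0.9) + (0.025) + (-0.125) = 0.  So z_0 = 0.625 is a root, |z_0| = 0.625.
Divide out the factor (1 - 1.6 z) = (1 - z/z0) (since 1/z0 = 1.6):
  P(z) = (1 - 1.6 z)(1 + (0.16) z + (0.32) z^2)
  [check: z-coef 0.16 - (1.6) = -1.44; z^2-coef 0.32 - (1.6)(0.16) = 0.064; z^3-coef -(1.6)(0.32) = -0.512.]
Remaining roots from the quadratic factor 1 + (0.16) z + (0.32) z^2:
  Set 1 + (0.16) z + (0.32) z^2 = 0, i.e. a z^2 + b z + c = 0 with a = 0.32, b = 0.16, c = 1.
  Discriminant D = b^2 - 4ac = (0.16)^2 - 4*(0.32)*1 = 0.0256 - (1.28) = -1.2544.
  D < 0, so the roots are the complex-conjugate pair z = (-b +/- i sqrt(-D)) / (2a) = -0.25 +/- 1.75i.
  For a conjugate pair |z|^2 = z * conj(z) = (product of roots) = c/a = 1/(0.32) = 3.125, so |z| = sqrt(3.125) = 1.7678 for both roots.
Moduli of all roots: 0.6250, 1.7678, 1.7678.
All moduli strictly greater than 1? No.
Verdict: Not stationary.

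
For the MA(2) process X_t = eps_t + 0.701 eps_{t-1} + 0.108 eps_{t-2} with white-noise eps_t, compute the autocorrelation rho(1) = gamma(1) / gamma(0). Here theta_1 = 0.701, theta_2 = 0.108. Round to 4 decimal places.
\rho(1) = 0.5167

For an MA(q) process with theta_0 = 1, the autocovariance is
  gamma(k) = sigma^2 * sum_{i=0..q-k} theta_i * theta_{i+k},
and rho(k) = gamma(k) / gamma(0). Sigma^2 cancels.
  numerator   = (1)*(0.701) + (0.701)*(0.108) = 0.776708.
  denominator = (1)^2 + (0.701)^2 + (0.108)^2 = 1.503065.
  rho(1) = 0.776708 / 1.503065 = 0.5167.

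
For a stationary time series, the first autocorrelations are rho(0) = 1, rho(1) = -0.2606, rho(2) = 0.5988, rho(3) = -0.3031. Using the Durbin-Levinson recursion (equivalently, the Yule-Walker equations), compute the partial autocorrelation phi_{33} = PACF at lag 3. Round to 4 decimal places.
\phi_{33} = -0.1390

The PACF at lag k is phi_{kk}, the last component of the solution
to the Yule-Walker system G_k phi = r_k where
  (G_k)_{ij} = rho(|i - j|), (r_k)_i = rho(i), i,j = 1..k.
Equivalently, Durbin-Levinson gives phi_{kk} iteratively:
  phi_{11} = rho(1)
  phi_{kk} = [rho(k) - sum_{j=1..k-1} phi_{k-1,j} rho(k-j)]
            / [1 - sum_{j=1..k-1} phi_{k-1,j} rho(j)],
  phi_{k,j} = phi_{k-1,j} - phi_{kk} phi_{k-1,k-j},  j = 1..k-1.
Step k = 1:
  phi_11 = rho(1) = -0.2606.
Step k = 2:
  phi_22 = [rho(2) - phi_11 rho(1)] / [1 - phi_11 rho(1)] = [0.5988 - (-0.2606)(-0.2606)] / [1 - (-0.2606)(-0.2606)]
         = 0.53088764 / 0.93208764 = 0.569568.
  Update: phi_21 = phi_11 - phi_22 phi_11 = -0.2606 - (0.569568)(-0.2606) = -0.11217.
Step k = 3:
  phi_33 = [rho(3) - phi_21 rho(2) - phi_22 rho(1)] / [1 - phi_21 rho(1) - phi_22 rho(2)]
    numerator   = -0.3031 - (-0.11217)(0.5988) - (0.569568)(-0.2606) = -0.0875028
    denominator = 1 - (-0.11217)(-0.2606) - (0.569568)(0.5988) = 0.62971083
  phi_33 = -0.0875028 / 0.62971083 = -0.139.
Therefore phi_{33} = -0.1390.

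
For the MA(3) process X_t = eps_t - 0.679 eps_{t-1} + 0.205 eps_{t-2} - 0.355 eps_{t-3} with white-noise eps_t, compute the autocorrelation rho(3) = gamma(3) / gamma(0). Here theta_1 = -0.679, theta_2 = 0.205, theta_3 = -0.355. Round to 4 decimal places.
\rho(3) = -0.2179

For an MA(q) process with theta_0 = 1, the autocovariance is
  gamma(k) = sigma^2 * sum_{i=0..q-k} theta_i * theta_{i+k},
and rho(k) = gamma(k) / gamma(0). Sigma^2 cancels.
  numerator   = (1)*(-0.355) = -0.355.
  denominator = (1)^2 + (-0.679)^2 + (0.205)^2 + (-0.355)^2 = 1.629091.
  rho(3) = -0.355 / 1.629091 = -0.2179.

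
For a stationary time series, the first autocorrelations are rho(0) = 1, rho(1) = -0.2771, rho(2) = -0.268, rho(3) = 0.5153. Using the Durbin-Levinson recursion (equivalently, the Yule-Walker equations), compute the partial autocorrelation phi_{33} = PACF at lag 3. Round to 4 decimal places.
\phi_{33} = 0.3900

The PACF at lag k is phi_{kk}, the last component of the solution
to the Yule-Walker system G_k phi = r_k where
  (G_k)_{ij} = rho(|i - j|), (r_k)_i = rho(i), i,j = 1..k.
Equivalently, Durbin-Levinson gives phi_{kk} iteratively:
  phi_{11} = rho(1)
  phi_{kk} = [rho(k) - sum_{j=1..k-1} phi_{k-1,j} rho(k-j)]
            / [1 - sum_{j=1..k-1} phi_{k-1,j} rho(j)],
  phi_{k,j} = phi_{k-1,j} - phi_{kk} phi_{k-1,k-j},  j = 1..k-1.
Step k = 1:
  phi_11 = rho(1) = -0.2771.
Step k = 2:
  phi_22 = [rho(2) - phi_11 rho(1)] / [1 - phi_11 rho(1)] = [-0.268 - (-0.2771)(-0.2771)] / [1 - (-0.2771)(-0.2771)]
         = -0.34478441 / 0.92321559 = -0.37346.
  Update: phi_21 = phi_11 - phi_22 phi_11 = -0.2771 - (-0.37346)(-0.2771) = -0.380586.
Step k = 3:
  phi_33 = [rho(3) - phi_21 rho(2) - phi_22 rho(1)] / [1 - phi_21 rho(1) - phi_22 rho(2)]
    numerator   = 0.5153 - (-0.380586)(-0.268) - (-0.37346)(-0.2771) = 0.30981713
    denominator = 1 - (-0.380586)(-0.2771) - (-0.37346)(-0.268) = 0.79445229
  phi_33 = 0.30981713 / 0.79445229 = 0.39.
Therefore phi_{33} = 0.3900.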